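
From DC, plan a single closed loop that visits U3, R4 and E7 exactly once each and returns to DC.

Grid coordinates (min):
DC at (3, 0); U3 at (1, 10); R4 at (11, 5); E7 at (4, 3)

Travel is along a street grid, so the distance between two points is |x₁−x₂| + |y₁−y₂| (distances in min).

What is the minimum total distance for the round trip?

Minimum total distance: 40 min.

DC→U3→R4→E7→DC: 12+15+9+4 = 40
DC→U3→E7→R4→DC: 12+10+9+13 = 44
DC→R4→U3→E7→DC: 13+15+10+4 = 42
The minimum is 40.
One optimal route: DC → U3 → R4 → E7 → DC (or its reverse).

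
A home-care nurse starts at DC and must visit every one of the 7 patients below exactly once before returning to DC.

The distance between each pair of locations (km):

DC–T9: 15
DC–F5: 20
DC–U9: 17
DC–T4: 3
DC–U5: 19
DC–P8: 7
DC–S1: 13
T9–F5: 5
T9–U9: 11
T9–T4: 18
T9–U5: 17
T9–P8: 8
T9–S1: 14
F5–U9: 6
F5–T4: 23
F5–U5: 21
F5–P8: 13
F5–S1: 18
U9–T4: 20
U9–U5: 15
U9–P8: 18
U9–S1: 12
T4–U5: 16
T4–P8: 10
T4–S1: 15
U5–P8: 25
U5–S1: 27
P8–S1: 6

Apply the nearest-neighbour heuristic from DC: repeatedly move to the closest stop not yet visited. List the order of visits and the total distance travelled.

Total distance 78 km via the nearest-neighbour route DC → T4 → P8 → S1 → U9 → F5 → T9 → U5 → DC.

DC → [T4:3 / P8:7 / S1:13 / T9:15 / U9:17 / U5:19 / F5:20] → T4 (3)
T4 → [P8:10 / S1:15 / U5:16 / T9:18 / U9:20 / F5:23] → P8 (10)
P8 → [S1:6 / T9:8 / F5:13 / U9:18 / U5:25] → S1 (6)
S1 → [U9:12 / T9:14 / F5:18 / U5:27] → U9 (12)
U9 → [F5:6 / T9:11 / U5:15] → F5 (6)
F5 → [T9:5 / U5:21] → T9 (5)
T9 → [U5:17] → U5 (17)
Return U5→DC: 19.
Total = 3 + 10 + 6 + 12 + 6 + 5 + 17 + 19 = 78.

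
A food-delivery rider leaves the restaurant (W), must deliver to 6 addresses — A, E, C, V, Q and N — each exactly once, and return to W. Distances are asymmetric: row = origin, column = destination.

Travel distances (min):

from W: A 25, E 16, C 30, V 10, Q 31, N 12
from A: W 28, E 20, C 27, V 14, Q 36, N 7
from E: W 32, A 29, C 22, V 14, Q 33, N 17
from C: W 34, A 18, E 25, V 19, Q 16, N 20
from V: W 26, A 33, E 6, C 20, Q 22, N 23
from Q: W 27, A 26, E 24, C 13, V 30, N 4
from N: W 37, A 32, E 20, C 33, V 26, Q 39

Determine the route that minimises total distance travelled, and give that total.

118 min — the shortest possible round trip.

W-A-E-C-V-Q-N-W: 25+20+22+19+22+4+37 = 149
W-A-E-C-V-N-Q-W: 25+20+22+19+23+39+27 = 175
W-A-E-C-Q-V-N-W: 25+20+22+16+30+23+37 = 173
W-A-E-C-Q-N-V-W: 25+20+22+16+4+26+26 = 139
W-A-E-C-N-V-Q-W: 25+20+22+20+26+22+27 = 162
W-A-E-C-N-Q-V-W: 25+20+22+20+39+30+26 = 182
W-A-E-V-C-Q-N-W: 25+20+14+20+16+4+37 = 136
W-A-E-V-C-N-Q-W: 25+20+14+20+20+39+27 = 165
… (712 more)
W-V-E-C-Q-N-A-W: 10+6+22+16+4+32+28 = 118  ← best
The minimum is 118.
One optimal route: W → V → E → C → Q → N → A → W.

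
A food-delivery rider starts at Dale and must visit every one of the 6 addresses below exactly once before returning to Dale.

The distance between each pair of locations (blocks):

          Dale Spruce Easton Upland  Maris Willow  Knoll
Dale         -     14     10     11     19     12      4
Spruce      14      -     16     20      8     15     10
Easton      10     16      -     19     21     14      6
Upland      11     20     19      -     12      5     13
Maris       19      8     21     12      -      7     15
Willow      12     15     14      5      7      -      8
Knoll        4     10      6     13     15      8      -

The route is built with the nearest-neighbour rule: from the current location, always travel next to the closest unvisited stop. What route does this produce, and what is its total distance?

From Dale: distances to unvisited — Knoll=4, Easton=10, Upland=11, Willow=12, Spruce=14, Maris=19. Nearest is Knoll (4).
From Knoll: distances to unvisited — Easton=6, Willow=8, Spruce=10, Upland=13, Maris=15. Nearest is Easton (6).
From Easton: distances to unvisited — Willow=14, Spruce=16, Upland=19, Maris=21. Nearest is Willow (14).
From Willow: distances to unvisited — Upland=5, Maris=7, Spruce=15. Nearest is Upland (5).
From Upland: distances to unvisited — Maris=12, Spruce=20. Nearest is Maris (12).
From Maris: distances to unvisited — Spruce=8. Nearest is Spruce (8).
Return Spruce→Dale: 14.
Total = 4 + 6 + 14 + 5 + 12 + 8 + 14 = 63.

63 blocks along Dale → Knoll → Easton → Willow → Upland → Maris → Spruce → Dale.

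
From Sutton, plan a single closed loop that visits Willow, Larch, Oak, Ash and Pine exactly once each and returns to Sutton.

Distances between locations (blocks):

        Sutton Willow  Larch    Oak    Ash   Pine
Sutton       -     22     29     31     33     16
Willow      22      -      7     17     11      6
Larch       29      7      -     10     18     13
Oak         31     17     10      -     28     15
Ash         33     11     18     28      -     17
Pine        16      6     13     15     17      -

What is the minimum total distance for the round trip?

Sutton→Willow→Larch→Oak→Ash→Pine→Sutton: 22+7+10+28+17+16 = 100
Sutton→Willow→Larch→Oak→Pine→Ash→Sutton: 22+7+10+15+17+33 = 104
Sutton→Willow→Larch→Ash→Oak→Pine→Sutton: 22+7+18+28+15+16 = 106
Sutton→Willow→Larch→Ash→Pine→Oak→Sutton: 22+7+18+17+15+31 = 110
Sutton→Willow→Larch→Pine→Oak→Ash→Sutton: 22+7+13+15+28+33 = 118
Sutton→Willow→Larch→Pine→Ash→Oak→Sutton: 22+7+13+17+28+31 = 118
Sutton→Willow→Oak→Larch→Ash→Pine→Sutton: 22+17+10+18+17+16 = 100
Sutton→Willow→Oak→Larch→Pine→Ash→Sutton: 22+17+10+13+17+33 = 112
Sutton→Willow→Oak→Ash→Larch→Pine→Sutton: 22+17+28+18+13+16 = 114
Sutton→Willow→Oak→Ash→Pine→Larch→Sutton: 22+17+28+17+13+29 = 126
Sutton→Willow→Oak→Pine→Larch→Ash→Sutton: 22+17+15+13+18+33 = 118
Sutton→Willow→Oak→Pine→Ash→Larch→Sutton: 22+17+15+17+18+29 = 118
Sutton→Willow→Ash→Larch→Oak→Pine→Sutton: 22+11+18+10+15+16 = 92
Sutton→Willow→Ash→Larch→Pine→Oak→Sutton: 22+11+18+13+15+31 = 110
… (46 more)
The minimum is 92.
One optimal route: Sutton → Willow → Ash → Larch → Oak → Pine → Sutton (or its reverse).

92 blocks — the shortest possible round trip.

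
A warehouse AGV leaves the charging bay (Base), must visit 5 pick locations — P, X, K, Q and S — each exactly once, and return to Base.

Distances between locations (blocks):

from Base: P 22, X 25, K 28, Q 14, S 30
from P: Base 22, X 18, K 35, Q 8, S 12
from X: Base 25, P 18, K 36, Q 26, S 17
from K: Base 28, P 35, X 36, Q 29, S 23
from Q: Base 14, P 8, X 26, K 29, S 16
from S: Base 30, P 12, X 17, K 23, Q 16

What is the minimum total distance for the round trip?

There are 60 distinct closed tours to check (reversals are equivalent).
Base-P-X-K-Q-S-Base: 22+18+36+29+16+30 = 151
Base-P-X-K-S-Q-Base: 22+18+36+23+16+14 = 129
Base-P-X-Q-K-S-Base: 22+18+26+29+23+30 = 148
Base-P-X-Q-S-K-Base: 22+18+26+16+23+28 = 133
Base-P-X-S-K-Q-Base: 22+18+17+23+29+14 = 123
Base-P-X-S-Q-K-Base: 22+18+17+16+29+28 = 130
Base-P-K-X-Q-S-Base: 22+35+36+26+16+30 = 165
Base-P-K-X-S-Q-Base: 22+35+36+17+16+14 = 140
Base-P-K-Q-X-S-Base: 22+35+29+26+17+30 = 159
Base-P-K-Q-S-X-Base: 22+35+29+16+17+25 = 144
Base-P-K-S-X-Q-Base: 22+35+23+17+26+14 = 137
Base-P-K-S-Q-X-Base: 22+35+23+16+26+25 = 147
Base-P-Q-X-K-S-Base: 22+8+26+36+23+30 = 145
Base-P-Q-X-S-K-Base: 22+8+26+17+23+28 = 124
… (46 more)
Base-K-S-X-P-Q-Base: 28+23+17+18+8+14 = 108  ← best
The minimum is 108.
One optimal route: Base → K → S → X → P → Q → Base (or its reverse).

Minimum total distance: 108 blocks.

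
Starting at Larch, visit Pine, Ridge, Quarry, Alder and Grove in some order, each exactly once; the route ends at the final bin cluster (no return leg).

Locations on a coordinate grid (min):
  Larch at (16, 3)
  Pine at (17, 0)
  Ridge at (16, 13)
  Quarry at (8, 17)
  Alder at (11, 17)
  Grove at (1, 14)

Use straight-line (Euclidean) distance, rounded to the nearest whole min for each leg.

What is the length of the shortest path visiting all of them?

33 min — the minimum one-way total.

There are 5! = 120 possible orderings.
Larch → Pine → Ridge → Quarry → Alder → Grove: 3+13+9+3+10 = 38
Larch → Pine → Ridge → Quarry → Grove → Alder: 3+13+9+8+10 = 43
Larch → Pine → Ridge → Alder → Quarry → Grove: 3+13+6+3+8 = 33
Larch → Pine → Ridge → Alder → Grove → Quarry: 3+13+6+10+8 = 40
Larch → Pine → Ridge → Grove → Quarry → Alder: 3+13+15+8+3 = 42
Larch → Pine → Ridge → Grove → Alder → Quarry: 3+13+15+10+3 = 44
Larch → Pine → Quarry → Ridge → Alder → Grove: 3+19+9+6+10 = 47
Larch → Pine → Quarry → Ridge → Grove → Alder: 3+19+9+15+10 = 56
Larch → Pine → Quarry → Alder → Ridge → Grove: 3+19+3+6+15 = 46
Larch → Pine → Quarry → Alder → Grove → Ridge: 3+19+3+10+15 = 50
Larch → Pine → Quarry → Grove → Ridge → Alder: 3+19+8+15+6 = 51
Larch → Pine → Quarry → Grove → Alder → Ridge: 3+19+8+10+6 = 46
Larch → Pine → Alder → Ridge → Quarry → Grove: 3+18+6+9+8 = 44
Larch → Pine → Alder → Ridge → Grove → Quarry: 3+18+6+15+8 = 50
… (106 more)
The minimum is 33.
One shortest path: Larch → Pine → Ridge → Alder → Quarry → Grove.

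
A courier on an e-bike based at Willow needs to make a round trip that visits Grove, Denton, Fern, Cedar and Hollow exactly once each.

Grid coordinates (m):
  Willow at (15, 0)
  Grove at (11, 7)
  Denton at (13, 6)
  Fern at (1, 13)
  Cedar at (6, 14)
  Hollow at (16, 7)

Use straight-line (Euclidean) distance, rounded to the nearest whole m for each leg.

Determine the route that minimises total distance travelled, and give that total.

Shortest round trip = 44 m.

There are 60 distinct closed tours to check (reversals are equivalent).
Willow-Grove-Denton-Fern-Cedar-Hollow-Willow: 8+2+14+5+12+7 = 48
Willow-Grove-Denton-Fern-Hollow-Cedar-Willow: 8+2+14+16+12+17 = 69
Willow-Grove-Denton-Cedar-Fern-Hollow-Willow: 8+2+11+5+16+7 = 49
Willow-Grove-Denton-Cedar-Hollow-Fern-Willow: 8+2+11+12+16+19 = 68
Willow-Grove-Denton-Hollow-Fern-Cedar-Willow: 8+2+3+16+5+17 = 51
Willow-Grove-Denton-Hollow-Cedar-Fern-Willow: 8+2+3+12+5+19 = 49
Willow-Grove-Fern-Denton-Cedar-Hollow-Willow: 8+12+14+11+12+7 = 64
Willow-Grove-Fern-Denton-Hollow-Cedar-Willow: 8+12+14+3+12+17 = 66
Willow-Grove-Fern-Cedar-Denton-Hollow-Willow: 8+12+5+11+3+7 = 46
Willow-Grove-Fern-Cedar-Hollow-Denton-Willow: 8+12+5+12+3+6 = 46
Willow-Grove-Fern-Hollow-Denton-Cedar-Willow: 8+12+16+3+11+17 = 67
Willow-Grove-Fern-Hollow-Cedar-Denton-Willow: 8+12+16+12+11+6 = 65
Willow-Grove-Cedar-Denton-Fern-Hollow-Willow: 8+9+11+14+16+7 = 65
Willow-Grove-Cedar-Denton-Hollow-Fern-Willow: 8+9+11+3+16+19 = 66
… (46 more)
Willow-Denton-Grove-Fern-Cedar-Hollow-Willow: 6+2+12+5+12+7 = 44  ← best
The minimum is 44.
One optimal route: Willow → Denton → Grove → Fern → Cedar → Hollow → Willow (or its reverse).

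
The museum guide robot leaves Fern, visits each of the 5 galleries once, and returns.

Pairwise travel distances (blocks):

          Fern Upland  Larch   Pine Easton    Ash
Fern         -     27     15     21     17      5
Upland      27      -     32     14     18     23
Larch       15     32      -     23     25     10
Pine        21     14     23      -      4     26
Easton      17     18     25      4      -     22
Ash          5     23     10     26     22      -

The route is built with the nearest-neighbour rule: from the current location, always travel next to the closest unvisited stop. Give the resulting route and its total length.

87 blocks along Fern → Ash → Larch → Pine → Easton → Upland → Fern.

At Fern the remaining stops are Ash 5, Larch 15, Easton 17, Pine 21, Upland 27; go to Ash.
At Ash the remaining stops are Larch 10, Easton 22, Upland 23, Pine 26; go to Larch.
At Larch the remaining stops are Pine 23, Easton 25, Upland 32; go to Pine.
At Pine the remaining stops are Easton 4, Upland 14; go to Easton.
At Easton the remaining stops are Upland 18; go to Upland.
Return Upland→Fern: 27.
Total = 5 + 10 + 23 + 4 + 18 + 27 = 87.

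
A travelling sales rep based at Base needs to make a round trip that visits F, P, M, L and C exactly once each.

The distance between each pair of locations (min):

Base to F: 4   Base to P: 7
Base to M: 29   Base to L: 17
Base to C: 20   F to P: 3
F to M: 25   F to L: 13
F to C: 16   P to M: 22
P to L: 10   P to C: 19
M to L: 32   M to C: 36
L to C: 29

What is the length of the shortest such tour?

Base - F - P - M - L - C - Base: 4+3+22+32+29+20 = 110
Base - F - P - M - C - L - Base: 4+3+22+36+29+17 = 111
Base - F - P - L - M - C - Base: 4+3+10+32+36+20 = 105
Base - F - P - L - C - M - Base: 4+3+10+29+36+29 = 111
Base - F - P - C - M - L - Base: 4+3+19+36+32+17 = 111
Base - F - P - C - L - M - Base: 4+3+19+29+32+29 = 116
Base - F - M - P - L - C - Base: 4+25+22+10+29+20 = 110
Base - F - M - P - C - L - Base: 4+25+22+19+29+17 = 116
Base - F - M - L - P - C - Base: 4+25+32+10+19+20 = 110
Base - F - M - L - C - P - Base: 4+25+32+29+19+7 = 116
Base - F - M - C - P - L - Base: 4+25+36+19+10+17 = 111
Base - F - M - C - L - P - Base: 4+25+36+29+10+7 = 111
Base - F - L - P - M - C - Base: 4+13+10+22+36+20 = 105
Base - F - L - P - C - M - Base: 4+13+10+19+36+29 = 111
… (46 more)
The minimum is 105.
One optimal route: Base → F → P → L → M → C → Base (or its reverse).

Shortest round trip = 105 min.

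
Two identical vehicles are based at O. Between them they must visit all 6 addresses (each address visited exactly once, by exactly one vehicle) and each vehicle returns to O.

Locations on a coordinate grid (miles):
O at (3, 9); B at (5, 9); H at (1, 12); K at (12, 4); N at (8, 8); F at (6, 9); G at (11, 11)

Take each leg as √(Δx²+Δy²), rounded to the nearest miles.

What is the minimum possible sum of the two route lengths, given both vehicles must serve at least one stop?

There are 2^5 − 1 = 31 ways to divide the 6 stops into two non-empty groups. For each, the best each vehicle can do is its own shortest tour through its group:
  {B} + {H, K, N, F, G}: 4 + 32 = 36
  {H} + {B, K, N, F, G}: 8 + 26 = 34
  {B, H} + {K, N, F, G}: 11 + 26 = 37
  {K} + {B, H, N, F, G}: 20 + 23 = 43
  {B, K} + {H, N, F, G}: 21 + 23 = 44
  {H, K} + {B, N, F, G}: 28 + 17 = 45
  … (31 splits in total)
Best: vehicle 1 O → H → O = 8; vehicle 2 O → B → N → K → G → F → O = 26; combined 34.

34 miles — the smallest possible combined total.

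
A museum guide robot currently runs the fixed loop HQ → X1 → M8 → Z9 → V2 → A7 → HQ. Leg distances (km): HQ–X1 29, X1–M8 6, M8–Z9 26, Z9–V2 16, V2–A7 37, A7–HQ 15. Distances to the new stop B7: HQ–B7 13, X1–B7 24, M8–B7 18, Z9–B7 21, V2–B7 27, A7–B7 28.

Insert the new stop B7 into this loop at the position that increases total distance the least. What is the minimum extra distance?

Insertion cost between consecutive stops i–j is d(i,B7) + d(B7,j) − d(i,j):
  between HQ and X1: 13 + 24 − 29 = 8
  between X1 and M8: 24 + 18 − 6 = 36
  between M8 and Z9: 18 + 21 − 26 = 13
  between Z9 and V2: 21 + 27 − 16 = 32
  between V2 and A7: 27 + 28 − 37 = 18
  between A7 and HQ: 28 + 13 − 15 = 26
Cheapest insertion is between HQ and X1, adding 8.
New total = 129 + 8 = 137.

+8 km — insert B7 between HQ and X1.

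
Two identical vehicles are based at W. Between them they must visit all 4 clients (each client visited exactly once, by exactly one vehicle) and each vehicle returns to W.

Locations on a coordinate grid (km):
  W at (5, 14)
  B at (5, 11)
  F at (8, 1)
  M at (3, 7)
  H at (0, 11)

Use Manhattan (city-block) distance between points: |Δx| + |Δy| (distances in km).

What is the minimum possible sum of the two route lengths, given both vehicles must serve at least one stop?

There are 2^3 − 1 = 7 ways to divide the 4 stops into two non-empty groups. For each, the best each vehicle can do is its own shortest tour through its group:
  {B} + {F, M, H}: 6 + 42 = 48
  {F} + {B, M, H}: 32 + 24 = 56
  {B, F} + {M, H}: 32 + 24 = 56
  {M} + {B, F, H}: 18 + 42 = 60
  {B, M} + {F, H}: 18 + 42 = 60
  {F, M} + {B, H}: 36 + 16 = 52
  … (7 splits in total)
Best: vehicle 1 W → B → W = 6; vehicle 2 W → F → M → H → W = 42; combined 48.

Minimum combined distance: 48 km.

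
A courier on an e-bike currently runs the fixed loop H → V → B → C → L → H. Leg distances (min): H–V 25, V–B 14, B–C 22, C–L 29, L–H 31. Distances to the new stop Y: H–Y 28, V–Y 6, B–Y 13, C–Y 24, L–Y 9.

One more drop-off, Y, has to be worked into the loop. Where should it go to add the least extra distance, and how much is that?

+4 min — insert Y between C and L.

Insertion cost between consecutive stops i–j is d(i,Y) + d(Y,j) − d(i,j):
  between H and V: 28 + 6 − 25 = 9
  between V and B: 6 + 13 − 14 = 5
  between B and C: 13 + 24 − 22 = 15
  between C and L: 24 + 9 − 29 = 4
  between L and H: 9 + 28 − 31 = 6
Cheapest insertion is between C and L, adding 4.
New total = 121 + 4 = 125.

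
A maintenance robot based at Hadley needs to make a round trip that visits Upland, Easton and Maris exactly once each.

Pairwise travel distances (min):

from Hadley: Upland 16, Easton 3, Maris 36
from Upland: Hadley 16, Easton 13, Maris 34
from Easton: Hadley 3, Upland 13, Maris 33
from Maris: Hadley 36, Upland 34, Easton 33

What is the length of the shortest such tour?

Shortest round trip = 86 min.

Hadley-Upland-Easton-Maris-Hadley: 16+13+33+36 = 98
Hadley-Upland-Maris-Easton-Hadley: 16+34+33+3 = 86
Hadley-Easton-Upland-Maris-Hadley: 3+13+34+36 = 86
The minimum is 86.
One optimal route: Hadley → Upland → Maris → Easton → Hadley (or its reverse).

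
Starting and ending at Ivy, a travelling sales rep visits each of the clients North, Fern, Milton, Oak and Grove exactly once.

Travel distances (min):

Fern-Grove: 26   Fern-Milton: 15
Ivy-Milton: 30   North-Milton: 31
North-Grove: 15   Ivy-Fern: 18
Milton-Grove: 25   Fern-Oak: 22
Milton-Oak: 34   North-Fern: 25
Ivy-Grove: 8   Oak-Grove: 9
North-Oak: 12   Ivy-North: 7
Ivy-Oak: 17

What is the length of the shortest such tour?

Shortest round trip = 86 min.

Ivy→North→Fern→Milton→Oak→Grove→Ivy: 7+25+15+34+9+8 = 98
Ivy→North→Fern→Milton→Grove→Oak→Ivy: 7+25+15+25+9+17 = 98
Ivy→North→Fern→Oak→Milton→Grove→Ivy: 7+25+22+34+25+8 = 121
Ivy→North→Fern→Oak→Grove→Milton→Ivy: 7+25+22+9+25+30 = 118
Ivy→North→Fern→Grove→Milton→Oak→Ivy: 7+25+26+25+34+17 = 134
Ivy→North→Fern→Grove→Oak→Milton→Ivy: 7+25+26+9+34+30 = 131
Ivy→North→Milton→Fern→Oak→Grove→Ivy: 7+31+15+22+9+8 = 92
Ivy→North→Milton→Fern→Grove→Oak→Ivy: 7+31+15+26+9+17 = 105
Ivy→North→Milton→Oak→Fern→Grove→Ivy: 7+31+34+22+26+8 = 128
Ivy→North→Milton→Oak→Grove→Fern→Ivy: 7+31+34+9+26+18 = 125
Ivy→North→Milton→Grove→Fern→Oak→Ivy: 7+31+25+26+22+17 = 128
Ivy→North→Milton→Grove→Oak→Fern→Ivy: 7+31+25+9+22+18 = 112
Ivy→North→Oak→Fern→Milton→Grove→Ivy: 7+12+22+15+25+8 = 89
Ivy→North→Oak→Fern→Grove→Milton→Ivy: 7+12+22+26+25+30 = 122
… (46 more)
Ivy→North→Oak→Grove→Milton→Fern→Ivy: 7+12+9+25+15+18 = 86  ← best
The minimum is 86.
One optimal route: Ivy → North → Oak → Grove → Milton → Fern → Ivy (or its reverse).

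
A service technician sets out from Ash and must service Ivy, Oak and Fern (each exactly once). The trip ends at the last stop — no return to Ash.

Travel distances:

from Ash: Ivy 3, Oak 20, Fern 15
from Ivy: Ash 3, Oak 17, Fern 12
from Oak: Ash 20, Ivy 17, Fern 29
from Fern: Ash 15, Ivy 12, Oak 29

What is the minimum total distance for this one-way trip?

There are 3! = 6 possible orderings.
Ash - Ivy - Oak - Fern: 3+17+29 = 49
Ash - Ivy - Fern - Oak: 3+12+29 = 44
Ash - Oak - Ivy - Fern: 20+17+12 = 49
Ash - Oak - Fern - Ivy: 20+29+12 = 61
Ash - Fern - Ivy - Oak: 15+12+17 = 44
Ash - Fern - Oak - Ivy: 15+29+17 = 61
The minimum is 44.
One shortest path: Ash → Ivy → Fern → Oak.

44 — the minimum one-way total.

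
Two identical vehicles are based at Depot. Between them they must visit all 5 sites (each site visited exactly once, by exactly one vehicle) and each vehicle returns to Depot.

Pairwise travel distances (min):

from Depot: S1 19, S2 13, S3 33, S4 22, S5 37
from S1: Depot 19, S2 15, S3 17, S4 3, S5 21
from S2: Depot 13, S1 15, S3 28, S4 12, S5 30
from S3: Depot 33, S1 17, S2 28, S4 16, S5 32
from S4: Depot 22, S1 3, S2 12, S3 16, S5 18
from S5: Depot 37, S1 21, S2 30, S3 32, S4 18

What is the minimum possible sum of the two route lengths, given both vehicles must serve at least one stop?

Minimum combined distance: 131 min.

Try each way of splitting the stops between the two vehicles (each non-empty) and, for each split, find the best tour for each vehicle:
  {S1} + {S2, S3, S4, S5}: 38 + 108 = 146
  {S2} + {S1, S3, S4, S5}: 26 + 105 = 131
  {S1, S2} + {S3, S4, S5}: 47 + 104 = 151
  {S3} + {S1, S2, S4, S5}: 66 + 83 = 149
  {S1, S3} + {S2, S4, S5}: 69 + 80 = 149
  {S2, S3} + {S1, S4, S5}: 74 + 77 = 151
  … (15 splits in total)
Best: vehicle 1 Depot → S2 → Depot = 26; vehicle 2 Depot → S1 → S4 → S5 → S3 → Depot = 105; combined 131.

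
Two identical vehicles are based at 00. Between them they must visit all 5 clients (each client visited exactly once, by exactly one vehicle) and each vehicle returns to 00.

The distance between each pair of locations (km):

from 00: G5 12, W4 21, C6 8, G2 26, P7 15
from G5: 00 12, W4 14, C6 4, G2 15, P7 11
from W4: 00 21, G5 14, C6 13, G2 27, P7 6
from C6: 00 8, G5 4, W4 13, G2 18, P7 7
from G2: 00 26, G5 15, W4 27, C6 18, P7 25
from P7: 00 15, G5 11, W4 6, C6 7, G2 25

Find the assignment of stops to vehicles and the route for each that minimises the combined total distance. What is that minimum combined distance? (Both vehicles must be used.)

91 km — the smallest possible combined total.

Check every non-empty split of the stops between the two vehicles; for each half take its own optimal tour:
  {G5} + {W4, C6, G2, P7}: 24 + 74 = 98
  {W4} + {G5, C6, G2, P7}: 42 + 67 = 109
  {G5, W4} + {C6, G2, P7}: 47 + 66 = 113
  {C6} + {G5, W4, G2, P7}: 16 + 75 = 91
  {G5, C6} + {W4, G2, P7}: 24 + 74 = 98
  {W4, C6} + {G5, G2, P7}: 42 + 67 = 109
  … (15 splits in total)
Best: vehicle 1 00 → C6 → 00 = 16; vehicle 2 00 → G5 → G2 → W4 → P7 → 00 = 75; combined 91.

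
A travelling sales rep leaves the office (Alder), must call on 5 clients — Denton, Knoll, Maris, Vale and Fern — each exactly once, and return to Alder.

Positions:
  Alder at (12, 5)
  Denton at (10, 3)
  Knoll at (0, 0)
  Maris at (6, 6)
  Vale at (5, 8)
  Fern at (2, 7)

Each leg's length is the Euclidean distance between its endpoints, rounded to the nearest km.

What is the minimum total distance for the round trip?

Alder-Denton-Knoll-Maris-Vale-Fern-Alder: 3+10+8+2+3+10 = 36
Alder-Denton-Knoll-Maris-Fern-Vale-Alder: 3+10+8+4+3+8 = 36
Alder-Denton-Knoll-Vale-Maris-Fern-Alder: 3+10+9+2+4+10 = 38
Alder-Denton-Knoll-Vale-Fern-Maris-Alder: 3+10+9+3+4+6 = 35
Alder-Denton-Knoll-Fern-Maris-Vale-Alder: 3+10+7+4+2+8 = 34
Alder-Denton-Knoll-Fern-Vale-Maris-Alder: 3+10+7+3+2+6 = 31
Alder-Denton-Maris-Knoll-Vale-Fern-Alder: 3+5+8+9+3+10 = 38
Alder-Denton-Maris-Knoll-Fern-Vale-Alder: 3+5+8+7+3+8 = 34
Alder-Denton-Maris-Vale-Knoll-Fern-Alder: 3+5+2+9+7+10 = 36
Alder-Denton-Maris-Vale-Fern-Knoll-Alder: 3+5+2+3+7+13 = 33
Alder-Denton-Maris-Fern-Knoll-Vale-Alder: 3+5+4+7+9+8 = 36
Alder-Denton-Maris-Fern-Vale-Knoll-Alder: 3+5+4+3+9+13 = 37
Alder-Denton-Vale-Knoll-Maris-Fern-Alder: 3+7+9+8+4+10 = 41
Alder-Denton-Vale-Knoll-Fern-Maris-Alder: 3+7+9+7+4+6 = 36
… (46 more)
The minimum is 31.
One optimal route: Alder → Denton → Knoll → Fern → Vale → Maris → Alder (or its reverse).

Minimum total distance: 31 km.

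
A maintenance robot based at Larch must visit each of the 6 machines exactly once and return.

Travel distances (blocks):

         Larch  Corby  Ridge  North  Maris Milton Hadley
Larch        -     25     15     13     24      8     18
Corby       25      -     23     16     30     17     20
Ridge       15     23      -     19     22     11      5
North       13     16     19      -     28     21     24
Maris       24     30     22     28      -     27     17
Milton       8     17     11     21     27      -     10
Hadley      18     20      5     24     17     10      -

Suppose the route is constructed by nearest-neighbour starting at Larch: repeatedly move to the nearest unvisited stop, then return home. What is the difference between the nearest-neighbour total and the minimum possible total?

12 blocks longer than the optimal tour.

Larch: Milton=8, North=13, Ridge=15, Hadley=18, Maris=24, Corby=25 ⇒ Milton
Milton: Hadley=10, Ridge=11, Corby=17, North=21, Maris=27 ⇒ Hadley
Hadley: Ridge=5, Maris=17, Corby=20, North=24 ⇒ Ridge
Ridge: North=19, Maris=22, Corby=23 ⇒ North
North: Corby=16, Maris=28 ⇒ Corby
Corby: Maris=30 ⇒ Maris
NN route Larch → Milton → Hadley → Ridge → North → Corby → Maris → Larch costs 112.
Optimal: Larch → North → Corby → Maris → Hadley → Ridge → Milton → Larch costs 100 (by enumerating all 360 distinct tours).
Excess = 112 − 100 = 12.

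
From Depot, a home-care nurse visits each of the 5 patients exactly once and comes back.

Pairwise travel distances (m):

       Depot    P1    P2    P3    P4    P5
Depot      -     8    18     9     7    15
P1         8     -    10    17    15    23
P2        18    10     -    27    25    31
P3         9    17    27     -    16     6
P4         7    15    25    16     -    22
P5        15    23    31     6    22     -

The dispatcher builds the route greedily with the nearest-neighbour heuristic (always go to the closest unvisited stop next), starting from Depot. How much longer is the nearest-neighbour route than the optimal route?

2 m longer than the optimal tour.

Depot: P4=7, P1=8, P3=9, P5=15, P2=18 ⇒ P4
P4: P1=15, P3=16, P5=22, P2=25 ⇒ P1
P1: P2=10, P3=17, P5=23 ⇒ P2
P2: P3=27, P5=31 ⇒ P3
P3: P5=6 ⇒ P5
NN route Depot → P4 → P1 → P2 → P3 → P5 → Depot costs 80.
Optimal: Depot → P1 → P2 → P5 → P3 → P4 → Depot costs 78 (by enumerating all 60 distinct tours).
Excess = 80 − 78 = 2.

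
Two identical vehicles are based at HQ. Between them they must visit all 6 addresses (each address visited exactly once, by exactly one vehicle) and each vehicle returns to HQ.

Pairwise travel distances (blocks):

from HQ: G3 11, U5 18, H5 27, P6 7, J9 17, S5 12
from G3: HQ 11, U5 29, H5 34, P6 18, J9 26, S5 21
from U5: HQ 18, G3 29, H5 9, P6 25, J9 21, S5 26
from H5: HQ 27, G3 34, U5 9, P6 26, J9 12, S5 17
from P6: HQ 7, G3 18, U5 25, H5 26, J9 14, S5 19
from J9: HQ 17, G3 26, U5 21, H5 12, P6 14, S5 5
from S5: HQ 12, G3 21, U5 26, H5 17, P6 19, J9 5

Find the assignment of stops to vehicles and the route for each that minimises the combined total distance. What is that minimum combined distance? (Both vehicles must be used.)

Check every non-empty split of the stops between the two vehicles; for each half take its own optimal tour:
  {G3} + {U5, H5, P6, J9, S5}: 22 + 70 = 92
  {U5} + {G3, H5, P6, J9, S5}: 36 + 82 = 118
  {G3, U5} + {H5, P6, J9, S5}: 58 + 62 = 120
  {H5} + {G3, U5, P6, J9, S5}: 54 + 90 = 144
  {G3, H5} + {U5, P6, J9, S5}: 72 + 70 = 142
  {U5, H5} + {G3, P6, J9, S5}: 54 + 58 = 112
  … (31 splits in total)
  {P6} + {G3, U5, H5, J9, S5}: 14 + 76 = 90  ← best
Best: vehicle 1 HQ → P6 → HQ = 14; vehicle 2 HQ → G3 → S5 → J9 → H5 → U5 → HQ = 76; combined 90.

Minimum combined distance: 90 blocks.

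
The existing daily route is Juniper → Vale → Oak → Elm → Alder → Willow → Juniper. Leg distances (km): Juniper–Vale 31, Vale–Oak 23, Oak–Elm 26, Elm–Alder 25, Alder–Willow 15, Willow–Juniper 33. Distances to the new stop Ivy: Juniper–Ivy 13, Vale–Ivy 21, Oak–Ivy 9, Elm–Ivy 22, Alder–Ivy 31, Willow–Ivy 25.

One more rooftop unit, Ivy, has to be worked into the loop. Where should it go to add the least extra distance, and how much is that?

Insertion cost between consecutive stops i–j is d(i,Ivy) + d(Ivy,j) − d(i,j):
  between Juniper and Vale: 13 + 21 − 31 = 3
  between Vale and Oak: 21 + 9 − 23 = 7
  between Oak and Elm: 9 + 22 − 26 = 5
  between Elm and Alder: 22 + 31 − 25 = 28
  between Alder and Willow: 31 + 25 − 15 = 41
  between Willow and Juniper: 25 + 13 − 33 = 5
Cheapest insertion is between Juniper and Vale, adding 3.
New total = 153 + 3 = 156.

Adding 3 km by placing Ivy on the Juniper–Vale leg.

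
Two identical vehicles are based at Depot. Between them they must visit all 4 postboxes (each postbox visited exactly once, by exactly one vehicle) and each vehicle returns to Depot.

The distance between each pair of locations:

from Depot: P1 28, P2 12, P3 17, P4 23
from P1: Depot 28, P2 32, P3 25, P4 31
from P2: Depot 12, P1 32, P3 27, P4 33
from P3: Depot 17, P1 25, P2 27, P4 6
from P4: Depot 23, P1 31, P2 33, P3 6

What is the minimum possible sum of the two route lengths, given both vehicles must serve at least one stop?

Minimum combined distance: 106.

There are 2^3 − 1 = 7 ways to divide the 4 stops into two non-empty groups. For each, the best each vehicle can do is its own shortest tour through its group:
  {P1} + {P2, P3, P4}: 56 + 68 = 124
  {P2} + {P1, P3, P4}: 24 + 82 = 106
  {P1, P2} + {P3, P4}: 72 + 46 = 118
  {P3} + {P1, P2, P4}: 34 + 98 = 132
  {P1, P3} + {P2, P4}: 70 + 68 = 138
  {P2, P3} + {P1, P4}: 56 + 82 = 138
  … (7 splits in total)
Best: vehicle 1 Depot → P2 → Depot = 24; vehicle 2 Depot → P1 → P3 → P4 → Depot = 82; combined 106.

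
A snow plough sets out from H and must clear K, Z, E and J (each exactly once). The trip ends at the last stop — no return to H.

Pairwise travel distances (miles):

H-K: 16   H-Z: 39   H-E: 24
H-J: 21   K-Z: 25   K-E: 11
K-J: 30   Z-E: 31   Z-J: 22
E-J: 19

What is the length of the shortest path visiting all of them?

There are 4! = 24 possible orderings.
H → K → Z → E → J: 16+25+31+19 = 91
H → K → Z → J → E: 16+25+22+19 = 82
H → K → E → Z → J: 16+11+31+22 = 80
H → K → E → J → Z: 16+11+19+22 = 68
H → K → J → Z → E: 16+30+22+31 = 99
H → K → J → E → Z: 16+30+19+31 = 96
H → Z → K → E → J: 39+25+11+19 = 94
H → Z → K → J → E: 39+25+30+19 = 113
H → Z → E → K → J: 39+31+11+30 = 111
H → Z → E → J → K: 39+31+19+30 = 119
H → Z → J → K → E: 39+22+30+11 = 102
H → Z → J → E → K: 39+22+19+11 = 91
H → E → K → Z → J: 24+11+25+22 = 82
H → E → K → J → Z: 24+11+30+22 = 87
… (10 more)
The minimum is 68.
One shortest path: H → K → E → J → Z.

68 miles — the minimum one-way total.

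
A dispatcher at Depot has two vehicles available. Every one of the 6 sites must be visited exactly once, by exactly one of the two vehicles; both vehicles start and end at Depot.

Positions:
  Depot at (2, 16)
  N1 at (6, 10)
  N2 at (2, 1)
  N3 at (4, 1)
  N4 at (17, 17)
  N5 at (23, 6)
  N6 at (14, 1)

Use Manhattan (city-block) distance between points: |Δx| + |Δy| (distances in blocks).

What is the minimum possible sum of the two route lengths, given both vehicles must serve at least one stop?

94 blocks — the smallest possible combined total.

There are 2^5 − 1 = 31 ways to divide the 6 stops into two non-empty groups. For each, the best each vehicle can do is its own shortest tour through its group:
  {N1} + {N2, N3, N4, N5, N6}: 20 + 74 = 94
  {N2} + {N1, N3, N4, N5, N6}: 30 + 78 = 108
  {N1, N2} + {N3, N4, N5, N6}: 38 + 74 = 112
  {N3} + {N1, N2, N4, N5, N6}: 34 + 82 = 116
  {N1, N3} + {N2, N4, N5, N6}: 38 + 74 = 112
  {N2, N3} + {N1, N4, N5, N6}: 34 + 74 = 108
  … (31 splits in total)
Best: vehicle 1 Depot → N1 → Depot = 20; vehicle 2 Depot → N2 → N3 → N6 → N5 → N4 → Depot = 74; combined 94.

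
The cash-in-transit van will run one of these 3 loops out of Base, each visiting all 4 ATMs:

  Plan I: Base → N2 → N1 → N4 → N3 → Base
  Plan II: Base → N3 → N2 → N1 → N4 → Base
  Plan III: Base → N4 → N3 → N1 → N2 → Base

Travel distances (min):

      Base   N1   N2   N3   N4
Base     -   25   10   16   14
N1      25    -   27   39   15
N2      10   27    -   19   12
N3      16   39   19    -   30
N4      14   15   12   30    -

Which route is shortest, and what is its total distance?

Shortest is Plan II, total 91 min.

Plan I: 10 + 27 + 15 + 30 + 16 = 98
Plan II: 16 + 19 + 27 + 15 + 14 = 91
Plan III: 14 + 30 + 39 + 27 + 10 = 120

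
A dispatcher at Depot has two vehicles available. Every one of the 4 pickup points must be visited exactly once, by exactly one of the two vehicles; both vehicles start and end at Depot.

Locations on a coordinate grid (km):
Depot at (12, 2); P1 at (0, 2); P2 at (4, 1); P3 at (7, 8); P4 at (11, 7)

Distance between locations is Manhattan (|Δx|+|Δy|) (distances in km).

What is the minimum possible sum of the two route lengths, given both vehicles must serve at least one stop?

Minimum combined distance: 48 km.

Try each way of splitting the stops between the two vehicles (each non-empty) and, for each split, find the best tour for each vehicle:
  {P1} + {P2, P3, P4}: 24 + 30 = 54
  {P2} + {P1, P3, P4}: 18 + 36 = 54
  {P1, P2} + {P3, P4}: 26 + 22 = 48
  {P3} + {P1, P2, P4}: 22 + 36 = 58
  {P1, P3} + {P2, P4}: 36 + 28 = 64
  {P2, P3} + {P1, P4}: 30 + 34 = 64
  … (7 splits in total)
Best: vehicle 1 Depot → P1 → P2 → Depot = 26; vehicle 2 Depot → P3 → P4 → Depot = 22; combined 48.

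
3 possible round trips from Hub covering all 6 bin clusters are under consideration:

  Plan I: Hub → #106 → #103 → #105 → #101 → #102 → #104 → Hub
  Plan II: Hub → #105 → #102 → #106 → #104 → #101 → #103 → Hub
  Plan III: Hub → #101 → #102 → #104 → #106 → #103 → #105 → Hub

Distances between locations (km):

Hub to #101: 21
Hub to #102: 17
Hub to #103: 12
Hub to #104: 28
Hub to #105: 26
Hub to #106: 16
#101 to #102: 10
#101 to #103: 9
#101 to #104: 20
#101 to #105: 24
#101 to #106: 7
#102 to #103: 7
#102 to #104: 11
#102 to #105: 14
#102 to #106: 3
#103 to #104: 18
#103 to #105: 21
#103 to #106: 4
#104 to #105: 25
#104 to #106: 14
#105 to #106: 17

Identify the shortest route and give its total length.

Shortest is Plan II, total 98 km.

Plan I: 16 + 4 + 21 + 24 + 10 + 11 + 28 = 114
Plan II: 26 + 14 + 3 + 14 + 20 + 9 + 12 = 98
Plan III: 21 + 10 + 11 + 14 + 4 + 21 + 26 = 107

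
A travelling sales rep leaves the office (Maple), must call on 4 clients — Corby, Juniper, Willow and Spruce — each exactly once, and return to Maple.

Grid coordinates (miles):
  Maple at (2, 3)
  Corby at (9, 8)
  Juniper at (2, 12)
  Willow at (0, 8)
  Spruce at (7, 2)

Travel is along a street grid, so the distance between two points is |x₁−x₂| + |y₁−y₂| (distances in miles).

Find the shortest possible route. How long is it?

There are 12 distinct closed tours to check (reversals are equivalent).
Maple - Corby - Juniper - Willow - Spruce - Maple: 12+11+6+13+6 = 48
Maple - Corby - Juniper - Spruce - Willow - Maple: 12+11+15+13+7 = 58
Maple - Corby - Willow - Juniper - Spruce - Maple: 12+9+6+15+6 = 48
Maple - Corby - Willow - Spruce - Juniper - Maple: 12+9+13+15+9 = 58
Maple - Corby - Spruce - Juniper - Willow - Maple: 12+8+15+6+7 = 48
Maple - Corby - Spruce - Willow - Juniper - Maple: 12+8+13+6+9 = 48
Maple - Juniper - Corby - Willow - Spruce - Maple: 9+11+9+13+6 = 48
Maple - Juniper - Corby - Spruce - Willow - Maple: 9+11+8+13+7 = 48
Maple - Juniper - Willow - Corby - Spruce - Maple: 9+6+9+8+6 = 38
Maple - Juniper - Spruce - Corby - Willow - Maple: 9+15+8+9+7 = 48
Maple - Willow - Corby - Juniper - Spruce - Maple: 7+9+11+15+6 = 48
Maple - Willow - Juniper - Corby - Spruce - Maple: 7+6+11+8+6 = 38
The minimum is 38.
One optimal route: Maple → Juniper → Willow → Corby → Spruce → Maple (or its reverse).

38 miles — the shortest possible round trip.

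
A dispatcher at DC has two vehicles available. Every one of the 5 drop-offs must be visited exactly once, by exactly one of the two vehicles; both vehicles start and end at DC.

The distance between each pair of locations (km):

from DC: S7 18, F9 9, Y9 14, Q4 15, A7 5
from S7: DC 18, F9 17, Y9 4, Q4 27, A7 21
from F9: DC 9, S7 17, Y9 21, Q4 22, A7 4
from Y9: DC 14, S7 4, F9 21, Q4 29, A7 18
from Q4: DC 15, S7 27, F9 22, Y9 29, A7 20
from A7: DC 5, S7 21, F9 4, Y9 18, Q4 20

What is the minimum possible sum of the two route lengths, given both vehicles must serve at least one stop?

74 km — the smallest possible combined total.

Try each way of splitting the stops between the two vehicles (each non-empty) and, for each split, find the best tour for each vehicle:
  {S7} + {F9, Y9, Q4, A7}: 36 + 73 = 109
  {F9} + {S7, Y9, Q4, A7}: 18 + 69 = 87
  {S7, F9} + {Y9, Q4, A7}: 44 + 67 = 111
  {Y9} + {S7, F9, Q4, A7}: 28 + 68 = 96
  {S7, Y9} + {F9, Q4, A7}: 36 + 46 = 82
  {F9, Y9} + {S7, Q4, A7}: 44 + 68 = 112
  … (15 splits in total)
  {Q4} + {S7, F9, Y9, A7}: 30 + 44 = 74  ← best
Best: vehicle 1 DC → Q4 → DC = 30; vehicle 2 DC → Y9 → S7 → F9 → A7 → DC = 44; combined 74.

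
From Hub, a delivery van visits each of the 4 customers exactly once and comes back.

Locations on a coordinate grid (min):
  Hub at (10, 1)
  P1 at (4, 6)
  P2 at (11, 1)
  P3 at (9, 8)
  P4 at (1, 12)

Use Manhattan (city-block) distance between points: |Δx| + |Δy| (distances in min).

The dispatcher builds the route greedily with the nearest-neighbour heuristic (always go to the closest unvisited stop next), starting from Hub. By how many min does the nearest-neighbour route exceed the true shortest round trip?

4 min longer than the optimal tour.

From Hub: P2=1, P3=8, P1=11, P4=20 → choose P2 (1).
From P2: P3=9, P1=12, P4=21 → choose P3 (9).
From P3: P1=7, P4=12 → choose P1 (7).
From P1: P4=9 → choose P4 (9).
NN route Hub → P2 → P3 → P1 → P4 → Hub costs 46.
Optimal: Hub → P1 → P4 → P3 → P2 → Hub costs 42 (by enumerating all 12 distinct tours).
Excess = 46 − 42 = 4.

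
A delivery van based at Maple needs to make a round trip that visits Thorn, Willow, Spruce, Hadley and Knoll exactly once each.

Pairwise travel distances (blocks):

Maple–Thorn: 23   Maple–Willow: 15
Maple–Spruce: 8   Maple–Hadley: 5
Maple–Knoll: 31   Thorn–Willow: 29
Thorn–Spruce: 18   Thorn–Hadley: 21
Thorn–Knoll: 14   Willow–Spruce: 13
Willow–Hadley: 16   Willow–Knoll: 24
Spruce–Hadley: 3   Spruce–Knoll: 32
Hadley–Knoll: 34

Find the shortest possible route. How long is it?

Maple → Thorn → Willow → Spruce → Hadley → Knoll → Maple: 23+29+13+3+34+31 = 133
Maple → Thorn → Willow → Spruce → Knoll → Hadley → Maple: 23+29+13+32+34+5 = 136
Maple → Thorn → Willow → Hadley → Spruce → Knoll → Maple: 23+29+16+3+32+31 = 134
Maple → Thorn → Willow → Hadley → Knoll → Spruce → Maple: 23+29+16+34+32+8 = 142
Maple → Thorn → Willow → Knoll → Spruce → Hadley → Maple: 23+29+24+32+3+5 = 116
Maple → Thorn → Willow → Knoll → Hadley → Spruce → Maple: 23+29+24+34+3+8 = 121
Maple → Thorn → Spruce → Willow → Hadley → Knoll → Maple: 23+18+13+16+34+31 = 135
Maple → Thorn → Spruce → Willow → Knoll → Hadley → Maple: 23+18+13+24+34+5 = 117
Maple → Thorn → Spruce → Hadley → Willow → Knoll → Maple: 23+18+3+16+24+31 = 115
Maple → Thorn → Spruce → Hadley → Knoll → Willow → Maple: 23+18+3+34+24+15 = 117
Maple → Thorn → Spruce → Knoll → Willow → Hadley → Maple: 23+18+32+24+16+5 = 118
Maple → Thorn → Spruce → Knoll → Hadley → Willow → Maple: 23+18+32+34+16+15 = 138
Maple → Thorn → Hadley → Willow → Spruce → Knoll → Maple: 23+21+16+13+32+31 = 136
Maple → Thorn → Hadley → Willow → Knoll → Spruce → Maple: 23+21+16+24+32+8 = 124
… (46 more)
Maple → Willow → Knoll → Thorn → Spruce → Hadley → Maple: 15+24+14+18+3+5 = 79  ← best
The minimum is 79.
One optimal route: Maple → Willow → Knoll → Thorn → Spruce → Hadley → Maple (or its reverse).

Minimum total distance: 79 blocks.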